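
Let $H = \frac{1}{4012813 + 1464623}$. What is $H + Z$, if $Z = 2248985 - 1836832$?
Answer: $\frac{2257541679709}{5477436} \approx 4.1215 \cdot 10^{5}$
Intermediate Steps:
$H = \frac{1}{5477436} \approx 1.8257 \cdot 10^{-7}$
$Z = 412153$
$H + Z = \frac{1}{5477436} + 412153 = \frac{2257541679709}{5477436}$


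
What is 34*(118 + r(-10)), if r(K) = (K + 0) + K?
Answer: 3332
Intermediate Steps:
r(K) = 2*K (r(K) = K + K = 2*K)
34*(118 + r(-10)) = 34*(118 + 2*(-10)) = 34*(118 - 20) = 34*98 = 3332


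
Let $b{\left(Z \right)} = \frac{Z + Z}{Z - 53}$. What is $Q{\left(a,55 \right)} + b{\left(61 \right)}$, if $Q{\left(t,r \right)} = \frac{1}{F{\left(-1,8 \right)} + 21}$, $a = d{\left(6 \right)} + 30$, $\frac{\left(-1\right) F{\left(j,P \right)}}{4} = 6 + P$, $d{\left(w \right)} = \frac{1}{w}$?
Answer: $\frac{2131}{140} \approx 15.221$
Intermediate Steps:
$b{\left(Z \right)} = \frac{2 Z}{-53 + Z}$
$F{\left(j,P \right)} = -24 - 4 P$ ($F{\left(j,P \right)} = - 4 \left(6 + P\right) = -24 - 4 P$)
$a = \frac{181}{6}$ ($a = \frac{1}{6} + 30 = \frac{181}{6} \approx 30.167$)
$Q{\left(t,r \right)} = - \frac{1}{35}$ ($Q{\left(t,r \right)} = \frac{1}{\left(-24 - 32\right) + 21} = \frac{1}{-56 + 21} = \frac{1}{-35} = - \frac{1}{35}$)
$Q{\left(a,55 \right)} + b{\left(61 \right)} = - \frac{1}{35} + 2 \cdot 61 \frac{1}{-53 + 61} = - \frac{1}{35} + 2 \cdot 61 \cdot \frac{1}{8} = - \frac{1}{35} + \frac{61}{4} = \frac{2131}{140}$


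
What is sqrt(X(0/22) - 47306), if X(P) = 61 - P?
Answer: I*sqrt(47245) ≈ 217.36*I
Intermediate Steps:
sqrt(X(0/22) - 47306) = sqrt((61 - 0/22) - 47306) = sqrt((61 - 1*0) - 47306) = sqrt((61 + 0) - 47306) = sqrt(61 - 47306) = sqrt(-47245) = I*sqrt(47245)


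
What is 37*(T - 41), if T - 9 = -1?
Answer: -1221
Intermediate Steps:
T = 8 (T = 9 - 1 = 8)
37*(T - 41) = 37*(8 - 41) = 37*(-33) = -1221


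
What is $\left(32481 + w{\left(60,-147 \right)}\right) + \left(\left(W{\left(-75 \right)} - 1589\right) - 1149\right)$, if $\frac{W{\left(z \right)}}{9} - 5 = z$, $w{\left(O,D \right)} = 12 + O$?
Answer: $29185$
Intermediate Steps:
$W{\left(z \right)} = 45 + 9 z$
$\left(32481 + w{\left(60,-147 \right)}\right) + \left(\left(W{\left(-75 \right)} - 1589\right) - 1149\right) = \left(32481 + \left(12 + 60\right)\right) + \left(\left(\left(45 + 9 \left(-75\right)\right) - 1589\right) - 1149\right) = \left(32481 + 72\right) + \left(\left(\left(45 - 675\right) - 1589\right) - 1149\right) = 32553 - 3368 = 29185$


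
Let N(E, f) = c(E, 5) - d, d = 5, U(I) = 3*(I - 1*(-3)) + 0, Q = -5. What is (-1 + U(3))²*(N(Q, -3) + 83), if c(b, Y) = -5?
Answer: 21097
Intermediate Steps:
U(I) = 9 + 3*I (U(I) = 3*(I + 3) + 0 = 3*(3 + I) + 0 = (9 + 3*I) + 0 = 9 + 3*I)
N(E, f) = -10 (N(E, f) = -5 - 1*5 = -5 - 5 = -10)
(-1 + U(3))²*(N(Q, -3) + 83) = (-1 + (9 + 3*3))²*(-10 + 83) = (-1 + (9 + 9))²*73 = (-1 + 18)²*73 = 17²*73 = 289*73 = 21097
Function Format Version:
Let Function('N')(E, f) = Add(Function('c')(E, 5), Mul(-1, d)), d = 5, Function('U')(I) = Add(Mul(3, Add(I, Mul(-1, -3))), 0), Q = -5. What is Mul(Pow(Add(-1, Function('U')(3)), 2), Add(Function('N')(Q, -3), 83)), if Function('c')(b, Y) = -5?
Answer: 21097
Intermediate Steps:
Function('U')(I) = Add(9, Mul(3, I)) (Function('U')(I) = Add(Mul(3, Add(I, 3)), 0) = Add(Mul(3, Add(3, I)), 0) = Add(Add(9, Mul(3, I)), 0) = Add(9, Mul(3, I)))
Function('N')(E, f) = -10 (Function('N')(E, f) = Add(-5, Mul(-1, 5)) = Add(-5, -5) = -10)
Mul(Pow(Add(-1, Function('U')(3)), 2), Add(Function('N')(Q, -3), 83)) = Mul(Pow(Add(-1, Add(9, Mul(3, 3))), 2), Add(-10, 83)) = Mul(Pow(Add(-1, Add(9, 9)), 2), 73) = Mul(Pow(Add(-1, 18), 2), 73) = Mul(Pow(17, 2), 73) = Mul(289, 73) = 21097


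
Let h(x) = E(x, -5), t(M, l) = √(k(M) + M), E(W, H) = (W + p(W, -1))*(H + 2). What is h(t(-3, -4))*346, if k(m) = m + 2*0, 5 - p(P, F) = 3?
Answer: -2076 - 1038*I*√6 ≈ -2076.0 - 2542.6*I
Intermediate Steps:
p(P, F) = 2 (p(P, F) = 5 - 1*3 = 5 - 3 = 2)
k(m) = m (k(m) = m + 0 = m)
E(W, H) = (2 + H)*(2 + W) (E(W, H) = (W + 2)*(H + 2) = (2 + W)*(2 + H) = (2 + H)*(2 + W))
t(M, l) = √2*√M (t(M, l) = √(M + M) = √(2*M) = √2*√M)
h(x) = -6 - 3*x (h(x) = 4 + 2*(-5) + 2*x - 5*x = 4 - 10 + 2*x - 5*x = -6 - 3*x)
h(t(-3, -4))*346 = (-6 - 3*√2*√(-3))*346 = (-6 - 3*√2*I*√3)*346 = (-6 - 3*I*√6)*346 = -2076 - 1038*I*√6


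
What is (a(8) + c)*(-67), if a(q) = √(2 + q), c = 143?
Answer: -9581 - 67*√10 ≈ -9792.9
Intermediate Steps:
(a(8) + c)*(-67) = (√(2 + 8) + 143)*(-67) = (√10 + 143)*(-67) = (143 + √10)*(-67) = -9581 - 67*√10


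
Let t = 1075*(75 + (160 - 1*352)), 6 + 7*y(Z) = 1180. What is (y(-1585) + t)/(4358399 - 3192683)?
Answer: -879251/8160012 ≈ -0.10775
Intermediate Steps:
y(Z) = 1174/7 (y(Z) = -6/7 + (1/7)*1180 = -6/7 + 1180/7 = 1174/7)
t = -125775 (t = 1075*(75 + (160 - 352)) = 1075*(75 - 192) = 1075*(-117) = -125775)
(y(-1585) + t)/(4358399 - 3192683) = (1174/7 - 125775)/(4358399 - 3192683) = -879251/7/1165716 = -879251/7*1/1165716 = -879251/8160012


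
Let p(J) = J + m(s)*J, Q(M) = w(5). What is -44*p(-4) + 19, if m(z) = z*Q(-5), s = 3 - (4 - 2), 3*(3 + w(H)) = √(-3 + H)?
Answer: -333 + 176*√2/3 ≈ -250.03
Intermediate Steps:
w(H) = -3 + √(-3 + H)/3
Q(M) = -3 + √2/3 (Q(M) = -3 + √(-3 + 5)/3 = -3 + √2/3)
s = 1 (s = 3 - 1*2 = 3 - 2 = 1)
m(z) = z*(-3 + √2/3)
p(J) = J + J*(-3 + √2/3) (p(J) = J + ((⅓)*1*(-9 + √2))*J = J + (-3 + √2/3)*J = J + J*(-3 + √2/3))
-44*p(-4) + 19 = -44*(-4)*(-6 + √2)/3 + 19 = -44*(8 - 4*√2/3) + 19 = (-352 + 176*√2/3) + 19 = -333 + 176*√2/3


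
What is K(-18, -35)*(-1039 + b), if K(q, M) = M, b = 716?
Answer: 11305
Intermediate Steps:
K(-18, -35)*(-1039 + b) = -35*(-1039 + 716) = -35*(-323) = 11305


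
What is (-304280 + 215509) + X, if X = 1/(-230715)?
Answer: -20480801266/230715 ≈ -88771.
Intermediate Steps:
X = -1/230715 ≈ -4.3344e-6
(-304280 + 215509) + X = (-304280 + 215509) - 1/230715 = -88771 - 1/230715 = -20480801266/230715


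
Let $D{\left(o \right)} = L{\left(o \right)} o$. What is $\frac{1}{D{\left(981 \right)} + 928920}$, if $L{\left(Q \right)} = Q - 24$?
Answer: $\frac{1}{1867737} \approx 5.3541 \cdot 10^{-7}$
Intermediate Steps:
$L{\left(Q \right)} = -24 + Q$
$D{\left(o \right)} = o \left(-24 + o\right)$ ($D{\left(o \right)} = \left(-24 + o\right) o = o \left(-24 + o\right)$)
$\frac{1}{D{\left(981 \right)} + 928920} = \frac{1}{981 \left(-24 + 981\right) + 928920} = \frac{1}{981 \cdot 957 + 928920} = \frac{1}{938817 + 928920} = \frac{1}{1867737}$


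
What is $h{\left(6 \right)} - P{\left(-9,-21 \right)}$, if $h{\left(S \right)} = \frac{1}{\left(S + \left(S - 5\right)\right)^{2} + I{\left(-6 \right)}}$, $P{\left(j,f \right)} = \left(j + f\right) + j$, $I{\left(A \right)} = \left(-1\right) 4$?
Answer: $\frac{1756}{45} \approx 39.022$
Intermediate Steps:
$I{\left(A \right)} = -4$
$P{\left(j,f \right)} = f + 2 j$ ($P{\left(j,f \right)} = \left(f + j\right) + j = f + 2 j$)
$h{\left(S \right)} = \frac{1}{-4 + \left(-5 + 2 S\right)^{2}}$ ($h{\left(S \right)} = \frac{1}{\left(S + \left(S - 5\right)\right)^{2} - 4} = \frac{1}{\left(S + \left(-5 + S\right)\right)^{2} - 4} = \frac{1}{\left(-5 + 2 S\right)^{2} - 4} = \frac{1}{-4 + \left(-5 + 2 S\right)^{2}}$)
$h{\left(6 \right)} - P{\left(-9,-21 \right)} = \frac{1}{-4 + \left(-5 + 2 \cdot 6\right)^{2}} - \left(-21 + 2 \left(-9\right)\right) = \frac{1}{-4 + \left(-5 + 12\right)^{2}} - \left(-21 - 18\right) = \frac{1}{-4 + 7^{2}} - -39 = \frac{1}{-4 + 49} + 39 = \frac{1}{45} + 39 = \frac{1756}{45}$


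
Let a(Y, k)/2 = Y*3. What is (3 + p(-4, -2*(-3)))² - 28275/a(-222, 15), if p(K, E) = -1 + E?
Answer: 37841/444 ≈ 85.227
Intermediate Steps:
a(Y, k) = 6*Y (a(Y, k) = 2*(Y*3) = 2*(3*Y) = 6*Y)
(3 + p(-4, -2*(-3)))² - 28275/a(-222, 15) = (3 + (-1 - 2*(-3)))² - 28275/(6*(-222)) = (3 + (-1 + 6))² - 28275/(-1332) = (3 + 5)² - 28275*(-1)/1332 = 8² - 1*(-9425/444) = 64 + 9425/444 = 37841/444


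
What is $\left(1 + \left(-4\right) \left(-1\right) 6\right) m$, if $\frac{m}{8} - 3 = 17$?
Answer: $4000$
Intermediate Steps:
$m = 160$ ($m = 24 + 8 \cdot 17 = 24 + 136 = 160$)
$\left(1 + \left(-4\right) \left(-1\right) 6\right) m = \left(1 + \left(-4\right) \left(-1\right) 6\right) 160 = \left(1 + 4 \cdot 6\right) 160 = \left(1 + 24\right) 160 = 25 \cdot 160 = 4000$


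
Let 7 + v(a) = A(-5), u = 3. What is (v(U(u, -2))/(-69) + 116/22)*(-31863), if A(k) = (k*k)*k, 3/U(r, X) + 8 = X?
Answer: -57926934/253 ≈ -2.2896e+5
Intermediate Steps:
U(r, X) = 3/(-8 + X)
A(k) = k³ (A(k) = k²*k = k³)
v(a) = -132 (v(a) = -7 + (-5)³ = -7 - 125 = -132)
(v(U(u, -2))/(-69) + 116/22)*(-31863) = (-132/(-69) + 116/22)*(-31863) = (-132*(-1/69) + 116*(1/22))*(-31863) = (44/23 + 58/11)*(-31863) = (1818/253)*(-31863) = -57926934/253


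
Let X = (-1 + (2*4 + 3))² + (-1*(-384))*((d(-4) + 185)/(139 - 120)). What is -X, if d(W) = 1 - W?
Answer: -3940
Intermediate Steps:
X = 3940 (X = (-1 + (2*4 + 3))² + (-1*(-384))*(((1 - 1*(-4)) + 185)/(139 - 120)) = (-1 + (8 + 3))² + 384*(((1 + 4) + 185)/19) = (-1 + 11)² + 384*((5 + 185)*(1/19)) = 10² + 384*(190*(1/19)) = 100 + 384*10 = 100 + 3840 = 3940)
-X = -1*3940 = -3940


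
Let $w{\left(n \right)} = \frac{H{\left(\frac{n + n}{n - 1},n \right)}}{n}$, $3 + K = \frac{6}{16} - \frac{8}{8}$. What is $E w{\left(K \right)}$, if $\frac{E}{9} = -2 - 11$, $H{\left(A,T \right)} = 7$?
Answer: $\frac{6552}{29} \approx 225.93$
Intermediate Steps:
$K = - \frac{29}{8}$ ($K = -3 + \left(\frac{6}{16} - \frac{8}{8}\right) = -3 + \left(6 \cdot \frac{1}{16} - 1\right) = -3 + \left(\frac{3}{8} - 1\right) = -3 - \frac{5}{8} = - \frac{29}{8} \approx -3.625$)
$w{\left(n \right)} = \frac{7}{n}$
$E = -117$ ($E = 9 \left(-2 - 11\right) = 9 \left(-13\right) = -117$)
$E w{\left(K \right)} = - 117 \frac{7}{- \frac{29}{8}} = - 117 \cdot 7 \left(- \frac{8}{29}\right) = \left(-117\right) \left(- \frac{56}{29}\right) = \frac{6552}{29}$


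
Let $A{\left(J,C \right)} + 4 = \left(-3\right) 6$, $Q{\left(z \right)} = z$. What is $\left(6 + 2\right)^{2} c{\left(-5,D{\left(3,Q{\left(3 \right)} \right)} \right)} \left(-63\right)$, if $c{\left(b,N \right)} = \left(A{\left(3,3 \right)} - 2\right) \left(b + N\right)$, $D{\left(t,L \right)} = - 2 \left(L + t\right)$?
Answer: $-1645056$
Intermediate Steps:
$A{\left(J,C \right)} = -22$ ($A{\left(J,C \right)} = -4 - 18 = -22$)
$D{\left(t,L \right)} = - 2 L - 2 t$
$c{\left(b,N \right)} = - 24 N - 24 b$ ($c{\left(b,N \right)} = \left(-22 - 2\right) \left(b + N\right) = - 24 \left(N + b\right) = - 24 N - 24 b$)
$\left(6 + 2\right)^{2} c{\left(-5,D{\left(3,Q{\left(3 \right)} \right)} \right)} \left(-63\right) = \left(6 + 2\right)^{2} \left(- 24 \left(\left(-2\right) 3 - 6\right) - -120\right) \left(-63\right) = 8^{2} \left(- 24 \left(-6 - 6\right) + 120\right) \left(-63\right) = 64 \left(\left(-24\right) \left(-12\right) + 120\right) \left(-63\right) = 64 \left(288 + 120\right) \left(-63\right) = 64 \cdot 408 \left(-63\right) = 26112 \left(-63\right) = -1645056$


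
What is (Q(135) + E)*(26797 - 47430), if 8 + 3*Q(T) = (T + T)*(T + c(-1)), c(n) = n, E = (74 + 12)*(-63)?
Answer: -410968094/3 ≈ -1.3699e+8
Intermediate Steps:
E = -5418 (E = 86*(-63) = -5418)
Q(T) = -8/3 + 2*T*(-1 + T)/3 (Q(T) = -8/3 + ((T + T)*(T - 1))/3 = -8/3 + ((2*T)*(-1 + T))/3 = -8/3 + (2*T*(-1 + T))/3 = -8/3 + 2*T*(-1 + T)/3)
(Q(135) + E)*(26797 - 47430) = ((-8/3 - 2/3*135 + (2/3)*135**2) - 5418)*(26797 - 47430) = ((-8/3 - 90 + (2/3)*18225) - 5418)*(-20633) = ((-8/3 - 90 + 12150) - 5418)*(-20633) = (36172/3 - 5418)*(-20633) = (19918/3)*(-20633) = -410968094/3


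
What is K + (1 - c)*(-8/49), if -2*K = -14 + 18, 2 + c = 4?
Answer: -90/49 ≈ -1.8367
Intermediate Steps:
c = 2 (c = -2 + 4 = 2)
K = -2 (K = -(-14 + 18)/2 = -1/2*4 = -2)
K + (1 - c)*(-8/49) = -2 + (1 - 1*2)*(-8/49) = -2 + (1 - 2)*(-8*1/49) = -2 - 1*(-8/49) = -2 + 8/49 = -90/49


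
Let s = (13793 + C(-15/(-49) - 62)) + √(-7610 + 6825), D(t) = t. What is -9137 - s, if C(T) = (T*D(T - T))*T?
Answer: -22930 - I*√785 ≈ -22930.0 - 28.018*I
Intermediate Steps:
C(T) = 0 (C(T) = (T*(T - T))*T = (T*0)*T = 0*T = 0)
s = 13793 + I*√785 (s = (13793 + 0) + √(-7610 + 6825) = 13793 + √(-785) = 13793 + I*√785 ≈ 13793.0 + 28.018*I)
-9137 - s = -9137 - (13793 + I*√785) = -9137 + (-13793 - I*√785) = -22930 - I*√785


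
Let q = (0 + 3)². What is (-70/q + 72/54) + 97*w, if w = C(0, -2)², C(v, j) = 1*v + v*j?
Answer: -58/9 ≈ -6.4444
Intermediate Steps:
C(v, j) = v + j*v
q = 9 (q = 3² = 9)
w = 0 (w = (0*(1 - 2))² = (0*(-1))² = 0² = 0)
(-70/q + 72/54) + 97*w = (-70/9 + 72/54) + 97*0 = (-70*⅑ + 72*(1/54)) + 0 = (-70/9 + 4/3) + 0 = -58/9 + 0 = -58/9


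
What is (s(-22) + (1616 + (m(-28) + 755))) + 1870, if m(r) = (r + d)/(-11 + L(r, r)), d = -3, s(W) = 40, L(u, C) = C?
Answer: 166990/39 ≈ 4281.8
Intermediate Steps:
m(r) = (-3 + r)/(-11 + r) (m(r) = (r - 3)/(-11 + r) = (-3 + r)/(-11 + r))
(s(-22) + (1616 + (m(-28) + 755))) + 1870 = (40 + (1616 + ((-3 - 28)/(-11 - 28) + 755))) + 1870 = (40 + (1616 + (-31/(-39) + 755))) + 1870 = (40 + (1616 + (-1/39*(-31) + 755))) + 1870 = (40 + (1616 + (31/39 + 755))) + 1870 = (40 + (1616 + 29476/39)) + 1870 = (40 + 92500/39) + 1870 = 94060/39 + 1870 = 166990/39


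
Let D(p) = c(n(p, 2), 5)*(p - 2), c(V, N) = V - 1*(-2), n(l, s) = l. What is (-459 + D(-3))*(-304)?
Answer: 138016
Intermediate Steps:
c(V, N) = 2 + V (c(V, N) = V + 2 = 2 + V)
D(p) = (-2 + p)*(2 + p) (D(p) = (2 + p)*(p - 2) = (2 + p)*(-2 + p) = (-2 + p)*(2 + p))
(-459 + D(-3))*(-304) = (-459 + (-4 + (-3)²))*(-304) = (-459 + (-4 + 9))*(-304) = (-459 + 5)*(-304) = -454*(-304) = 138016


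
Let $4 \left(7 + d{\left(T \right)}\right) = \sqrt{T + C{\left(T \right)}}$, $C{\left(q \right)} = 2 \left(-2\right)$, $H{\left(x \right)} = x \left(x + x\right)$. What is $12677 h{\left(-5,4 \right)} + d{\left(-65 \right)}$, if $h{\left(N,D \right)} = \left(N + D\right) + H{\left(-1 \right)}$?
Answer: $12670 + \frac{i \sqrt{69}}{4} \approx 12670.0 + 2.0767 i$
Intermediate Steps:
$H{\left(x \right)} = 2 x^{2}$ ($H{\left(x \right)} = x 2 x = 2 x^{2}$)
$C{\left(q \right)} = -4$
$h{\left(N,D \right)} = 2 + D + N$ ($h{\left(N,D \right)} = \left(N + D\right) + 2 \left(-1\right)^{2} = \left(D + N\right) + 2 \cdot 1 = \left(D + N\right) + 2 = 2 + D + N$)
$d{\left(T \right)} = -7 + \frac{\sqrt{-4 + T}}{4}$ ($d{\left(T \right)} = -7 + \frac{\sqrt{T - 4}}{4} = -7 + \frac{\sqrt{-4 + T}}{4}$)
$12677 h{\left(-5,4 \right)} + d{\left(-65 \right)} = 12677 \left(2 + 4 - 5\right) - \left(7 - \frac{\sqrt{-4 - 65}}{4}\right) = 12677 \cdot 1 - \left(7 - \frac{\sqrt{-69}}{4}\right) = 12677 - \left(7 - \frac{i \sqrt{69}}{4}\right) = 12670 + \frac{i \sqrt{69}}{4}$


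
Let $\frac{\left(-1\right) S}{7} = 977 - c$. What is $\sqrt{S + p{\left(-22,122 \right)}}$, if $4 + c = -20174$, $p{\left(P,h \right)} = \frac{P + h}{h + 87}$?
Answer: $\frac{i \sqrt{6468479985}}{209} \approx 384.82 i$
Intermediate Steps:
$p{\left(P,h \right)} = \frac{P + h}{87 + h}$
$c = -20178$ ($c = -4 - 20174 = -20178$)
$S = -148085$ ($S = - 7 \left(977 - -20178\right) = - 7 \left(977 + 20178\right) = \left(-7\right) 21155 = -148085$)
$\sqrt{S + p{\left(-22,122 \right)}} = \sqrt{-148085 + \frac{-22 + 122}{87 + 122}} = \sqrt{-148085 + \frac{1}{209} \cdot 100} = \sqrt{-148085 + \frac{100}{209}} = \sqrt{- \frac{30949665}{209}} = \frac{i \sqrt{6468479985}}{209}$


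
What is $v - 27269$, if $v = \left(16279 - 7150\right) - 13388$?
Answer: $-31528$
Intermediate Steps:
$v = -4259$ ($v = 9129 - 13388 = -4259$)
$v - 27269 = -4259 - 27269 = -31528$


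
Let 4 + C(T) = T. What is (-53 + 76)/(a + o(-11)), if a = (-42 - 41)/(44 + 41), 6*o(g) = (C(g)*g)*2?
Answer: 1955/4592 ≈ 0.42574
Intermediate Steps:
C(T) = -4 + T
o(g) = g*(-4 + g)/3 (o(g) = (((-4 + g)*g)*2)/6 = ((g*(-4 + g))*2)/6 = (2*g*(-4 + g))/6 = g*(-4 + g)/3)
a = -83/85 ≈ -0.97647
(-53 + 76)/(a + o(-11)) = (-53 + 76)/(-83/85 + (1/3)*(-11)*(-4 - 11)) = 23/(-83/85 + (1/3)*(-11)*(-15)) = 23/(-83/85 + 55) = 23/(4592/85) = 23*(85/4592) = 1955/4592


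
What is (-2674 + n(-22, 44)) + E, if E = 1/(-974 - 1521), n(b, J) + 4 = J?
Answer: -6571831/2495 ≈ -2634.0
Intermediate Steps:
n(b, J) = -4 + J
E = -1/2495 (E = 1/(-2495) = -1/2495 ≈ -0.00040080)
(-2674 + n(-22, 44)) + E = (-2674 + (-4 + 44)) - 1/2495 = (-2674 + 40) - 1/2495 = -2634 - 1/2495 = -6571831/2495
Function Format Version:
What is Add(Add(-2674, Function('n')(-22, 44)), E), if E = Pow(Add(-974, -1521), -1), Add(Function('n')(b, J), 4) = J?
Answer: Rational(-6571831, 2495) ≈ -2634.0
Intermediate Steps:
Function('n')(b, J) = Add(-4, J)
E = Rational(-1, 2495) (E = Pow(-2495, -1) = Rational(-1, 2495) ≈ -0.00040080)
Add(Add(-2674, Function('n')(-22, 44)), E) = Add(Add(-2674, Add(-4, 44)), Rational(-1, 2495)) = Add(Add(-2674, 40), Rational(-1, 2495)) = Add(-2634, Rational(-1, 2495)) = Rational(-6571831, 2495)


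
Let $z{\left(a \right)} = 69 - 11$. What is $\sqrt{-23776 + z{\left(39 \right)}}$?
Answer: $i \sqrt{23718} \approx 154.01 i$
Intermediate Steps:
$z{\left(a \right)} = 58$ ($z{\left(a \right)} = 69 - 11 = 58$)
$\sqrt{-23776 + z{\left(39 \right)}} = \sqrt{-23776 + 58} = \sqrt{-23718} = i \sqrt{23718}$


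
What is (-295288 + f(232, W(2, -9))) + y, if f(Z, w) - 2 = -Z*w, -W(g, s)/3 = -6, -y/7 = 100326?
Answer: -1001744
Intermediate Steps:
y = -702282 (y = -7*100326 = -702282)
W(g, s) = 18 (W(g, s) = -3*(-6) = 18)
f(Z, w) = 2 - Z*w
(-295288 + f(232, W(2, -9))) + y = (-295288 + (2 - 1*232*18)) - 702282 = (-295288 + (2 - 4176)) - 702282 = (-295288 - 4174) - 702282 = -299462 - 702282 = -1001744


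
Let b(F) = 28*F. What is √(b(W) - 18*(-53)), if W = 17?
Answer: √1430 ≈ 37.815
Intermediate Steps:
√(b(W) - 18*(-53)) = √(28*17 - 18*(-53)) = √(476 + 954) = √1430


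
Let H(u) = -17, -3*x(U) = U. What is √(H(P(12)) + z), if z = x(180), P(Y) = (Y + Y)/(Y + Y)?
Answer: I*√77 ≈ 8.775*I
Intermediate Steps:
P(Y) = 1 (P(Y) = (2*Y)/((2*Y)) = (2*Y)*(1/(2*Y)) = 1)
x(U) = -U/3
z = -60 (z = -⅓*180 = -60)
√(H(P(12)) + z) = √(-17 - 60) = √(-77) = I*√77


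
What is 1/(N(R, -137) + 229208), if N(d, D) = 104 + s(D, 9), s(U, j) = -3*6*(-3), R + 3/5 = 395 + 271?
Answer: 1/229366 ≈ 4.3598e-6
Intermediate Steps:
R = 3327/5 (R = -⅗ + (395 + 271) = -⅗ + 666 = 3327/5 ≈ 665.40)
s(U, j) = 54 (s(U, j) = -18*(-3) = 54)
N(d, D) = 158 (N(d, D) = 104 + 54 = 158)
1/(N(R, -137) + 229208) = 1/(158 + 229208) = 1/229366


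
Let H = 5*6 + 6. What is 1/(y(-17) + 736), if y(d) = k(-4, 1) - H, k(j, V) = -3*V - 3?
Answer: 1/694 ≈ 0.0014409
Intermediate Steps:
k(j, V) = -3 - 3*V
H = 36 (H = 30 + 6 = 36)
y(d) = -42 (y(d) = (-3 - 3*1) - 1*36 = (-3 - 3) - 36 = -6 - 36 = -42)
1/(y(-17) + 736) = 1/(-42 + 736) = 1/694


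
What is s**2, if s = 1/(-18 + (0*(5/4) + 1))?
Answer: 1/289 ≈ 0.0034602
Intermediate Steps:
s = -1/17 (s = 1/(-18 + (0*(5*(1/4)) + 1)) = 1/(-18 + (0*(5/4) + 1)) = 1/(-18 + (0 + 1)) = 1/(-18 + 1) = 1/(-17) = -1/17 ≈ -0.058824)
s**2 = (-1/17)**2 = 1/289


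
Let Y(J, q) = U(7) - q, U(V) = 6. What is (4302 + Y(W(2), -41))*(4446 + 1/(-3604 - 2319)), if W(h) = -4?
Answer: 114525074293/5923 ≈ 1.9336e+7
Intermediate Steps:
Y(J, q) = 6 - q
(4302 + Y(W(2), -41))*(4446 + 1/(-3604 - 2319)) = (4302 + (6 - 1*(-41)))*(4446 + 1/(-3604 - 2319)) = (4302 + (6 + 41))*(4446 + 1/(-5923)) = (4302 + 47)*(4446 - 1/5923) = 4349*(26333657/5923) = 114525074293/5923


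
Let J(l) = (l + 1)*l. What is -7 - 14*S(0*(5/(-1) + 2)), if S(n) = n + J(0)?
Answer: -7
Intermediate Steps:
J(l) = l*(1 + l) (J(l) = (1 + l)*l = l*(1 + l))
S(n) = n (S(n) = n + 0*(1 + 0) = n + 0*1 = n + 0 = n)
-7 - 14*S(0*(5/(-1) + 2)) = -7 - 0*(5/(-1) + 2) = -7 - 0*(5*(-1) + 2) = -7 - 0*(-5 + 2) = -7 - 0*(-3) = -7 - 14*0 = -7 + 0 = -7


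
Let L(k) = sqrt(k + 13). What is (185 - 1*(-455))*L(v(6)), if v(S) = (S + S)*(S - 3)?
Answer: 4480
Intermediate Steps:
v(S) = 2*S*(-3 + S) (v(S) = (2*S)*(-3 + S) = 2*S*(-3 + S))
L(k) = sqrt(13 + k)
(185 - 1*(-455))*L(v(6)) = (185 - 1*(-455))*sqrt(13 + 2*6*(-3 + 6)) = (185 + 455)*sqrt(13 + 2*6*3) = 640*sqrt(13 + 36) = 640*sqrt(49) = 640*7 = 4480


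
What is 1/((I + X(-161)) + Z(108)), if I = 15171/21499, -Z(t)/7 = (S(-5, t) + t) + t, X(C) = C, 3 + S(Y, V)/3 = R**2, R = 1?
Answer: -21499/35049698 ≈ -0.00061339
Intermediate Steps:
S(Y, V) = -6 (S(Y, V) = -9 + 3*1**2 = -9 + 3*1 = -9 + 3 = -6)
Z(t) = 42 - 14*t (Z(t) = -7*((-6 + t) + t) = -7*(-6 + 2*t) = 42 - 14*t)
I = 15171/21499 (I = 15171*(1/21499) = 15171/21499 ≈ 0.70566)
1/((I + X(-161)) + Z(108)) = 1/((15171/21499 - 161) + (42 - 14*108)) = 1/(-3446168/21499 + (42 - 1512)) = 1/(-3446168/21499 - 1470) = 1/(-35049698/21499) = -21499/35049698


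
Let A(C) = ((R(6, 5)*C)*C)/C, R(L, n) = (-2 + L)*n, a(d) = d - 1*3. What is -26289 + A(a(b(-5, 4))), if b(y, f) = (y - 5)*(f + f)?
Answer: -27949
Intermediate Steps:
b(y, f) = 2*f*(-5 + y) (b(y, f) = (-5 + y)*(2*f) = 2*f*(-5 + y))
a(d) = -3 + d (a(d) = d - 3 = -3 + d)
R(L, n) = n*(-2 + L)
A(C) = 20*C (A(C) = (((5*(-2 + 6))*C)*C)/C = (((5*4)*C)*C)/C = ((20*C)*C)/C = (20*C²)/C = 20*C)
-26289 + A(a(b(-5, 4))) = -26289 + 20*(-3 + 2*4*(-5 - 5)) = -26289 + 20*(-3 + 2*4*(-10)) = -26289 + 20*(-3 - 80) = -26289 + 20*(-83) = -26289 - 1660 = -27949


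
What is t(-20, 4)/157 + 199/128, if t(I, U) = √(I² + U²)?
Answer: 199/128 + 4*√26/157 ≈ 1.6846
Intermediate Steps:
t(-20, 4)/157 + 199/128 = √((-20)² + 4²)/157 + 199/128 = √(400 + 16)*(1/157) + 199*(1/128) = √416*(1/157) + 199/128 = (4*√26)*(1/157) + 199/128 = 4*√26/157 + 199/128 = 199/128 + 4*√26/157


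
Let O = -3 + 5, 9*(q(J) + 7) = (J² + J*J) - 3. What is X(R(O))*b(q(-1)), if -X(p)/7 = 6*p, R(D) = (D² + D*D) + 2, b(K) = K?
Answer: 8960/3 ≈ 2986.7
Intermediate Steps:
q(J) = -22/3 + 2*J²/9 (q(J) = -7 + ((J² + J*J) - 3)/9 = -7 + ((J² + J²) - 3)/9 = -7 + (2*J² - 3)/9 = -7 + (-3 + 2*J²)/9 = -7 + (-⅓ + 2*J²/9) = -22/3 + 2*J²/9)
O = 2
R(D) = 2 + 2*D² (R(D) = (D² + D²) + 2 = 2*D² + 2 = 2 + 2*D²)
X(p) = -42*p
X(R(O))*b(q(-1)) = (-42*(2 + 2*2²))*(-22/3 + (2/9)*(-1)²) = (-42*(2 + 2*4))*(-22/3 + (2/9)*1) = (-42*(2 + 8))*(-22/3 + 2/9) = -42*10*(-64/9) = -420*(-64/9) = 8960/3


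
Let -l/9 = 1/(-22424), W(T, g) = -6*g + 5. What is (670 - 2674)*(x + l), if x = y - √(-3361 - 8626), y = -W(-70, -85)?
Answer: 5785723851/5606 + 2004*I*√11987 ≈ 1.0321e+6 + 2.1941e+5*I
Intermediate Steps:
W(T, g) = 5 - 6*g
l = 9/22424 (l = -9/(-22424) = -9*(-1/22424) = 9/22424 ≈ 0.00040136)
y = -515 (y = -(5 - 6*(-85)) = -(5 + 510) = -1*515 = -515)
x = -515 - I*√11987 (x = -515 - √(-3361 - 8626) = -515 - √(-11987) = -515 - I*√11987 ≈ -515.0 - 109.49*I)
(670 - 2674)*(x + l) = (670 - 2674)*((-515 - I*√11987) + 9/22424) = -2004*(-11548351/22424 - I*√11987) = 5785723851/5606 + 2004*I*√11987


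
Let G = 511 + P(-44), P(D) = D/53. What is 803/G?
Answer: 42559/27039 ≈ 1.5740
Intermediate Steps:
P(D) = D/53 (P(D) = D*(1/53) = D/53)
G = 27039/53 (G = 511 + (1/53)*(-44) = 511 - 44/53 = 27039/53 ≈ 510.17)
803/G = 803/(27039/53) = 803*(53/27039) = 42559/27039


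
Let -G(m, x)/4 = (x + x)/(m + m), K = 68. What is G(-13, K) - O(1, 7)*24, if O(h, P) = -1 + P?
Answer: -1600/13 ≈ -123.08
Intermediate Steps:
G(m, x) = -4*x/m (G(m, x) = -4*(x + x)/(m + m) = -4*2*x/(2*m) = -4*2*x*1/(2*m) = -4*x/m)
G(-13, K) - O(1, 7)*24 = -4*68/(-13) - (-1 + 7)*24 = -4*68*(-1/13) - 6*24 = 272/13 - 1*144 = 272/13 - 144 = -1600/13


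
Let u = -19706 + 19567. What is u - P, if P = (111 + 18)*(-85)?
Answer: 10826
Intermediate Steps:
u = -139
P = -10965 (P = 129*(-85) = -10965)
u - P = -139 - 1*(-10965) = -139 + 10965 = 10826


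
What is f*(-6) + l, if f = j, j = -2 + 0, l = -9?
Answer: 3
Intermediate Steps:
j = -2
f = -2
f*(-6) + l = -2*(-6) - 9 = 12 - 9 = 3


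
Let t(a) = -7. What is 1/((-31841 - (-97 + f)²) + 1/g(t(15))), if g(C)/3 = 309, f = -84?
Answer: -927/59886053 ≈ -1.5479e-5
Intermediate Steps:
g(C) = 927 (g(C) = 3*309 = 927)
1/((-31841 - (-97 + f)²) + 1/g(t(15))) = 1/((-31841 - (-97 - 84)²) + 1/927) = 1/((-31841 - 1*(-181)²) + 1/927) = 1/((-31841 - 1*32761) + 1/927) = 1/((-31841 - 32761) + 1/927) = 1/(-64602 + 1/927) = 1/(-59886053/927) = -927/59886053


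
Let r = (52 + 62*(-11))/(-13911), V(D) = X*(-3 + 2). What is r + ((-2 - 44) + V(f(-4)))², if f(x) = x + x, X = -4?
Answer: 8179878/4637 ≈ 1764.0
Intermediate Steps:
f(x) = 2*x
V(D) = 4 (V(D) = -4*(-3 + 2) = -4*(-1) = 4)
r = 210/4637 (r = (52 - 682)*(-1/13911) = -630*(-1/13911) = 210/4637 ≈ 0.045288)
r + ((-2 - 44) + V(f(-4)))² = 210/4637 + ((-2 - 44) + 4)² = 210/4637 + (-46 + 4)² = 210/4637 + (-42)² = 210/4637 + 1764 = 8179878/4637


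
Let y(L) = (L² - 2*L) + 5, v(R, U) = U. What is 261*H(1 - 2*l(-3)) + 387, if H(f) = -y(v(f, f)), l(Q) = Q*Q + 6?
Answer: -235557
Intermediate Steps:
l(Q) = 6 + Q² (l(Q) = Q² + 6 = 6 + Q²)
y(L) = 5 + L² - 2*L
H(f) = -5 - f² + 2*f (H(f) = -(5 + f² - 2*f) = -5 - f² + 2*f)
261*H(1 - 2*l(-3)) + 387 = 261*(-5 - (1 - 2*(6 + (-3)²))² + 2*(1 - 2*(6 + (-3)²))) + 387 = 261*(-5 - (1 - 2*(6 + 9))² + 2*(1 - 2*(6 + 9))) + 387 = 261*(-5 - (1 - 2*15)² + 2*(1 - 2*15)) + 387 = 261*(-5 - (1 - 30)² + 2*(1 - 30)) + 387 = 261*(-5 - 1*(-29)² + 2*(-29)) + 387 = 261*(-5 - 1*841 - 58) + 387 = 261*(-5 - 841 - 58) + 387 = 261*(-904) + 387 = -235944 + 387 = -235557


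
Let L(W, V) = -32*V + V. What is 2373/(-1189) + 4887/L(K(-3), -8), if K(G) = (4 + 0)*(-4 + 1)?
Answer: 5222139/294872 ≈ 17.710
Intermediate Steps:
K(G) = -12 (K(G) = 4*(-3) = -12)
L(W, V) = -31*V
2373/(-1189) + 4887/L(K(-3), -8) = 2373/(-1189) + 4887/((-31*(-8))) = 2373*(-1/1189) + 4887/248 = -2373/1189 + 4887*(1/248) = -2373/1189 + 4887/248 = 5222139/294872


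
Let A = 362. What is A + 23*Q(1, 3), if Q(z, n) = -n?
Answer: 293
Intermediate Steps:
A + 23*Q(1, 3) = 362 + 23*(-1*3) = 362 + 23*(-3) = 362 - 69 = 293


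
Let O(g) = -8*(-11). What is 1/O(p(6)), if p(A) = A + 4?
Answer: 1/88 ≈ 0.011364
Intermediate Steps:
p(A) = 4 + A
O(g) = 88
1/O(p(6)) = 1/88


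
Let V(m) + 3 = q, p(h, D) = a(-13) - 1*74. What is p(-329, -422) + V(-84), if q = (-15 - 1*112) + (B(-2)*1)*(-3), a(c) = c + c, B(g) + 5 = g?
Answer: -209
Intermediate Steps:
B(g) = -5 + g
a(c) = 2*c
q = -106 (q = (-15 - 1*112) + ((-5 - 2)*1)*(-3) = (-15 - 112) - 7*1*(-3) = -127 - 7*(-3) = -127 + 21 = -106)
p(h, D) = -100 (p(h, D) = 2*(-13) - 1*74 = -26 - 74 = -100)
V(m) = -109 (V(m) = -3 - 106 = -109)
p(-329, -422) + V(-84) = -100 - 109 = -209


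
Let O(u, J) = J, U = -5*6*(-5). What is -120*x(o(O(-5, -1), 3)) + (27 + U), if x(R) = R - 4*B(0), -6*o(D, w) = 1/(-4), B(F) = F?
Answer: 172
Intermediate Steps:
U = 150 (U = -30*(-5) = 150)
o(D, w) = 1/24 (o(D, w) = -1/6/(-4) = -1/6*(-1/4) = 1/24)
x(R) = R (x(R) = R - 4*0 = R + 0 = R)
-120*x(o(O(-5, -1), 3)) + (27 + U) = -120*1/24 + (27 + 150) = -5 + 177 = 172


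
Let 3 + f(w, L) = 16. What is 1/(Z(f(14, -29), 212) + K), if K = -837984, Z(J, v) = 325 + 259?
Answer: -1/837400 ≈ -1.1942e-6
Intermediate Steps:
f(w, L) = 13 (f(w, L) = -3 + 16 = 13)
Z(J, v) = 584
1/(Z(f(14, -29), 212) + K) = 1/(584 - 837984) = 1/(-837400) = -1/837400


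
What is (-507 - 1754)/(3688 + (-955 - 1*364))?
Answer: -2261/2369 ≈ -0.95441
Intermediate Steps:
(-507 - 1754)/(3688 + (-955 - 1*364)) = -2261/(3688 + (-955 - 364)) = -2261/(3688 - 1319) = -2261/2369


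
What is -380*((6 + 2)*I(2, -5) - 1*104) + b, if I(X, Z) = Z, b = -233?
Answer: 54487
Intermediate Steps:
-380*((6 + 2)*I(2, -5) - 1*104) + b = -380*((6 + 2)*(-5) - 1*104) - 233 = -380*(8*(-5) - 104) - 233 = -380*(-40 - 104) - 233 = -380*(-144) - 233 = 54720 - 233 = 54487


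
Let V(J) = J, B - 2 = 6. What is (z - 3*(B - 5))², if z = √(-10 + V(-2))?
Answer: 69 - 36*I*√3 ≈ 69.0 - 62.354*I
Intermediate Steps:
B = 8 (B = 2 + 6 = 8)
z = 2*I*√3 (z = √(-10 - 2) = √(-12) = 2*I*√3 ≈ 3.4641*I)
(z - 3*(B - 5))² = (2*I*√3 - 3*(8 - 5))² = (2*I*√3 - 3*3)² = (2*I*√3 - 9)² = (-9 + 2*I*√3)²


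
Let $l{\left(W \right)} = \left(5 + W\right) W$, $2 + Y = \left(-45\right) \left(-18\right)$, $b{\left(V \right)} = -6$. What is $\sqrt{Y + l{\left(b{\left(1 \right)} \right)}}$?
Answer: $\sqrt{814} \approx 28.531$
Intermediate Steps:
$Y = 808$ ($Y = -2 - -810 = -2 + 810 = 808$)
$l{\left(W \right)} = W \left(5 + W\right)$
$\sqrt{Y + l{\left(b{\left(1 \right)} \right)}} = \sqrt{808 - 6 \left(5 - 6\right)} = \sqrt{808 - -6} = \sqrt{808 + 6} = \sqrt{814}$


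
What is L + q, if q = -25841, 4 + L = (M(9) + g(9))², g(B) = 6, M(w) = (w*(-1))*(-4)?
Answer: -24081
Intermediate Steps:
M(w) = 4*w (M(w) = -w*(-4) = 4*w)
L = 1760 (L = -4 + (4*9 + 6)² = -4 + (36 + 6)² = -4 + 42² = -4 + 1764 = 1760)
L + q = 1760 - 25841 = -24081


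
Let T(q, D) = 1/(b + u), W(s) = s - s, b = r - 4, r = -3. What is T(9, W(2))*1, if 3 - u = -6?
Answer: ½ ≈ 0.50000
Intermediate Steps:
u = 9 (u = 3 - 1*(-6) = 3 + 6 = 9)
b = -7 (b = -3 - 4 = -7)
W(s) = 0
T(q, D) = ½ (T(q, D) = 1/(-7 + 9) = 1/2 = ½)
T(9, W(2))*1 = (½)*1 = ½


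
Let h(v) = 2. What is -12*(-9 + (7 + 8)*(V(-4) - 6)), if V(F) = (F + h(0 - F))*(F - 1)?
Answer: -612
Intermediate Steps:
V(F) = (-1 + F)*(2 + F) (V(F) = (F + 2)*(F - 1) = (2 + F)*(-1 + F) = (-1 + F)*(2 + F))
-12*(-9 + (7 + 8)*(V(-4) - 6)) = -12*(-9 + (7 + 8)*((-2 - 4 + (-4)²) - 6)) = -12*(-9 + 15*((-2 - 4 + 16) - 6)) = -12*(-9 + 15*(10 - 6)) = -12*(-9 + 15*4) = -12*(-9 + 60) = -12*51 = -612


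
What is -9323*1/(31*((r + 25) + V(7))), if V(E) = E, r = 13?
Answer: -9323/1395 ≈ -6.6832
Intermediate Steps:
-9323*1/(31*((r + 25) + V(7))) = -9323*1/(31*((13 + 25) + 7)) = -9323*1/(31*(38 + 7)) = -9323/(31*45) = -9323/1395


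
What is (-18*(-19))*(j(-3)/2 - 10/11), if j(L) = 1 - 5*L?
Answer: 26676/11 ≈ 2425.1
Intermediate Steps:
(-18*(-19))*(j(-3)/2 - 10/11) = (-18*(-19))*((1 - 5*(-3))/2 - 10/11) = 342*((1 + 15)*(½) - 10*1/11) = 342*(16*(½) - 10/11) = 342*(8 - 10/11) = 342*(78/11) = 26676/11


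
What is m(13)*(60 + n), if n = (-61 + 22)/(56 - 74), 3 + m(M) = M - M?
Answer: -373/2 ≈ -186.50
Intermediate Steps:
m(M) = -3 (m(M) = -3 + (M - M) = -3 + 0 = -3)
n = 13/6 (n = -39/(-18) = -39*(-1/18) = 13/6 ≈ 2.1667)
m(13)*(60 + n) = -3*(60 + 13/6) = -3*373/6 = -373/2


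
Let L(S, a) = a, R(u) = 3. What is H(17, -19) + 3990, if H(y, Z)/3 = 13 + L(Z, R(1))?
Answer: 4038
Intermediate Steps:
H(y, Z) = 48 (H(y, Z) = 3*(13 + 3) = 3*16 = 48)
H(17, -19) + 3990 = 48 + 3990 = 4038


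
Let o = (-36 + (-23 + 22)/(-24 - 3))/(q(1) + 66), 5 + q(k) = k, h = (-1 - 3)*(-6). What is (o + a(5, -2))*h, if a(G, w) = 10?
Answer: 63076/279 ≈ 226.08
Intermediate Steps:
h = 24 (h = -4*(-6) = 24)
q(k) = -5 + k
o = -971/1674 (o = (-36 + (-23 + 22)/(-24 - 3))/((-5 + 1) + 66) = (-36 - 1/(-27))/(-4 + 66) = (-36 - 1*(-1/27))/62 = (-36 + 1/27)*(1/62) = -971/27*1/62 = -971/1674 ≈ -0.58005)
(o + a(5, -2))*h = (-971/1674 + 10)*24 = (15769/1674)*24 = 63076/279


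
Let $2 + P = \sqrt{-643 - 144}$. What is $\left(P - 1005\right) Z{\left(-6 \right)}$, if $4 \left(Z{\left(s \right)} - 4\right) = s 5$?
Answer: $\frac{7049}{2} - \frac{7 i \sqrt{787}}{2} \approx 3524.5 - 98.187 i$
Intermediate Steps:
$P = -2 + i \sqrt{787}$ ($P = -2 + \sqrt{-643 - 144} = -2 + \sqrt{-787} = -2 + i \sqrt{787} \approx -2.0 + 28.054 i$)
$Z{\left(s \right)} = 4 + \frac{5 s}{4}$ ($Z{\left(s \right)} = 4 + \frac{s 5}{4} = 4 + \frac{5 s}{4}$)
$\left(P - 1005\right) Z{\left(-6 \right)} = \left(\left(-2 + i \sqrt{787}\right) - 1005\right) \left(4 + \frac{5}{4} \left(-6\right)\right) = \left(-1007 + i \sqrt{787}\right) \left(4 - \frac{15}{2}\right) = \left(-1007 + i \sqrt{787}\right) \left(- \frac{7}{2}\right) = \frac{7049}{2} - \frac{7 i \sqrt{787}}{2}$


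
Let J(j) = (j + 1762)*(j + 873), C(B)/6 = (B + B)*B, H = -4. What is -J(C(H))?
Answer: -2081010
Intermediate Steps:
C(B) = 12*B**2 (C(B) = 6*((B + B)*B) = 6*((2*B)*B) = 6*(2*B**2) = 12*B**2)
J(j) = (873 + j)*(1762 + j) (J(j) = (1762 + j)*(873 + j) = (873 + j)*(1762 + j))
-J(C(H)) = -(1538226 + (12*(-4)**2)**2 + 2635*(12*(-4)**2)) = -(1538226 + (12*16)**2 + 2635*(12*16)) = -(1538226 + 192**2 + 2635*192) = -(1538226 + 36864 + 505920) = -1*2081010 = -2081010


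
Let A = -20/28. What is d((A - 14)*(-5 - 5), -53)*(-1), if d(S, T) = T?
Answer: 53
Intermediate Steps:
A = -5/7 (A = -20*1/28 = -5/7 ≈ -0.71429)
d((A - 14)*(-5 - 5), -53)*(-1) = -53*(-1) = 53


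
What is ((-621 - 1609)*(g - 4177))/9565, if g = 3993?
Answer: 82064/1913 ≈ 42.898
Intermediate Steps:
((-621 - 1609)*(g - 4177))/9565 = ((-621 - 1609)*(3993 - 4177))/9565 = -2230*(-184)*(1/9565) = 410320*(1/9565) = 82064/1913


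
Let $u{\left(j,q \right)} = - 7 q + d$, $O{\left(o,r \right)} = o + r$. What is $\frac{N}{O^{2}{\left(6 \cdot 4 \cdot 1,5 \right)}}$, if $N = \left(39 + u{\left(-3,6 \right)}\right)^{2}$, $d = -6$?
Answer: $\frac{81}{841} \approx 0.096314$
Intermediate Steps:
$u{\left(j,q \right)} = -6 - 7 q$ ($u{\left(j,q \right)} = - 7 q - 6 = -6 - 7 q$)
$N = 81$ ($N = \left(39 - 48\right)^{2} = \left(-9\right)^{2} = 81$)
$\frac{N}{O^{2}{\left(6 \cdot 4 \cdot 1,5 \right)}} = \frac{81}{\left(6 \cdot 4 \cdot 1 + 5\right)^{2}} = \frac{81}{\left(24 \cdot 1 + 5\right)^{2}} = \frac{81}{\left(24 + 5\right)^{2}} = \frac{81}{29^{2}} = \frac{81}{841}$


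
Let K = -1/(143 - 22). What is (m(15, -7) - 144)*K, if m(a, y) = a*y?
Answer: 249/121 ≈ 2.0578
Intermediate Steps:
K = -1/121 ≈ -0.0082645
(m(15, -7) - 144)*K = (15*(-7) - 144)*(-1/121) = (-105 - 144)*(-1/121) = -249*(-1/121) = 249/121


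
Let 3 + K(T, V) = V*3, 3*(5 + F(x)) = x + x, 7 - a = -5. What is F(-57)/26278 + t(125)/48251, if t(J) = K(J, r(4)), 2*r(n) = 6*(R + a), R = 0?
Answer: 97771/181134254 ≈ 0.00053977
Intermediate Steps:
a = 12 (a = 7 - 1*(-5) = 7 + 5 = 12)
F(x) = -5 + 2*x/3 (F(x) = -5 + (x + x)/3 = -5 + (2*x)/3 = -5 + 2*x/3)
r(n) = 36 (r(n) = (6*(0 + 12))/2 = (6*12)/2 = (½)*72 = 36)
K(T, V) = -3 + 3*V (K(T, V) = -3 + V*3 = -3 + 3*V)
t(J) = 105 (t(J) = -3 + 3*36 = -3 + 108 = 105)
F(-57)/26278 + t(125)/48251 = (-5 + (⅔)*(-57))/26278 + 105/48251 = (-5 - 38)*(1/26278) + 105*(1/48251) = -43*1/26278 + 15/6893 = -43/26278 + 15/6893 = 97771/181134254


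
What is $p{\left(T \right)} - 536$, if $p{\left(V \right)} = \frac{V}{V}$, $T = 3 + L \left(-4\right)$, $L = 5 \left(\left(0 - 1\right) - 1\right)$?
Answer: $-535$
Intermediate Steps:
$L = -10$ ($L = 5 \left(-1 - 1\right) = 5 \left(-2\right) = -10$)
$T = 43$ ($T = 3 - -40 = 3 + 40 = 43$)
$p{\left(V \right)} = 1$
$p{\left(T \right)} - 536 = 1 - 536 = -535$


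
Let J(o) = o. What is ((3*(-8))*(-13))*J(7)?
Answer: 2184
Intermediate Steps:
((3*(-8))*(-13))*J(7) = ((3*(-8))*(-13))*7 = -24*(-13)*7 = 312*7 = 2184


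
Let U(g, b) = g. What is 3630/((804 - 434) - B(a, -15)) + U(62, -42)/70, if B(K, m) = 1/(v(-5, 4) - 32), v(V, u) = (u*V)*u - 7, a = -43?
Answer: 5494637/513695 ≈ 10.696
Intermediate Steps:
v(V, u) = -7 + V*u² (v(V, u) = (V*u)*u - 7 = V*u² - 7 = -7 + V*u²)
B(K, m) = -1/119 (B(K, m) = 1/((-7 - 5*4²) - 32) = 1/((-7 - 5*16) - 32) = 1/((-7 - 80) - 32) = 1/(-87 - 32) = 1/(-119) = -1/119)
3630/((804 - 434) - B(a, -15)) + U(62, -42)/70 = 3630/((804 - 434) - 1*(-1/119)) + 62/70 = 3630/(370 + 1/119) + 62*(1/70) = 3630/(44031/119) + 31/35 = 3630*(119/44031) + 31/35 = 143990/14677 + 31/35 = 5494637/513695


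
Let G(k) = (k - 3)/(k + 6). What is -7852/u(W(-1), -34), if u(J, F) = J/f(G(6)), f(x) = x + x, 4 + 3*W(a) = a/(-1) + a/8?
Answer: 94224/25 ≈ 3769.0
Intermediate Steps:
W(a) = -4/3 - 7*a/24 (W(a) = -4/3 + (a/(-1) + a/8)/3 = -4/3 + (a*(-1) + a*(1/8))/3 = -4/3 + (-a + a/8)/3 = -4/3 + (-7*a/8)/3 = -4/3 - 7*a/24)
G(k) = (-3 + k)/(6 + k)
f(x) = 2*x
u(J, F) = 2*J (u(J, F) = J/((2*((-3 + 6)/(6 + 6)))) = J/((2*(3/12))) = J/((2*((1/12)*3))) = J/((2*(1/4))) = J/(1/2) = J*2 = 2*J)
-7852/u(W(-1), -34) = -7852*1/(2*(-4/3 - 7/24*(-1))) = -7852*1/(2*(-4/3 + 7/24)) = -7852/(2*(-25/24)) = -7852/(-25/12) = -7852*(-12/25) = 94224/25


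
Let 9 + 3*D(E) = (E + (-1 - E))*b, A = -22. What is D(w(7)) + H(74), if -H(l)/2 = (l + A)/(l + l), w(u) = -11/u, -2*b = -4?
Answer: -485/111 ≈ -4.3694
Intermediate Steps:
b = 2 (b = -1/2*(-4) = 2)
D(E) = -11/3 (D(E) = -3 + ((E + (-1 - E))*2)/3 = -3 + (-1*2)/3 = -3 + (1/3)*(-2) = -3 - 2/3 = -11/3)
H(l) = -(-22 + l)/l (H(l) = -2*(l - 22)/(l + l) = -2*(-22 + l)/(2*l) = -2*(-22 + l)*1/(2*l) = -(-22 + l)/l)
D(w(7)) + H(74) = -11/3 + (22 - 1*74)/74 = -11/3 + (22 - 74)/74 = -11/3 + (1/74)*(-52) = -11/3 - 26/37 = -485/111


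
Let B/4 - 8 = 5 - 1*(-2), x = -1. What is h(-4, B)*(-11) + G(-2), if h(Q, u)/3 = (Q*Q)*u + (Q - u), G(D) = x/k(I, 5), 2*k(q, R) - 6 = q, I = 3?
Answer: -266114/9 ≈ -29568.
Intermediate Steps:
k(q, R) = 3 + q/2
G(D) = -2/9 (G(D) = -1/(3 + (½)*3) = -1/(3 + 3/2) = -1/9/2 = -1*2/9 = -2/9)
B = 60 (B = 32 + 4*(5 - 1*(-2)) = 32 + 4*(5 + 2) = 32 + 4*7 = 32 + 28 = 60)
h(Q, u) = -3*u + 3*Q + 3*u*Q² (h(Q, u) = 3*((Q*Q)*u + (Q - u)) = 3*(Q²*u + (Q - u)) = 3*(u*Q² + (Q - u)) = 3*(Q - u + u*Q²) = -3*u + 3*Q + 3*u*Q²)
h(-4, B)*(-11) + G(-2) = (-3*60 + 3*(-4) + 3*60*(-4)²)*(-11) - 2/9 = (-180 - 12 + 3*60*16)*(-11) - 2/9 = (-180 - 12 + 2880)*(-11) - 2/9 = 2688*(-11) - 2/9 = -29568 - 2/9 = -266114/9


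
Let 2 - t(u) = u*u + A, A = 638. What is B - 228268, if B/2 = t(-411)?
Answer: -567382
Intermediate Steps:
t(u) = -636 - u² (t(u) = 2 - (u*u + 638) = 2 - (u² + 638) = 2 - (638 + u²) = 2 + (-638 - u²) = -636 - u²)
B = -339114 (B = 2*(-636 - 1*(-411)²) = 2*(-636 - 1*168921) = 2*(-636 - 168921) = 2*(-169557) = -339114)
B - 228268 = -339114 - 228268 = -567382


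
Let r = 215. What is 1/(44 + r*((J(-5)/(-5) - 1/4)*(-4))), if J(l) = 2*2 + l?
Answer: 1/87 ≈ 0.011494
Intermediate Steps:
J(l) = 4 + l
1/(44 + r*((J(-5)/(-5) - 1/4)*(-4))) = 1/(44 + 215*(((4 - 5)/(-5) - 1/4)*(-4))) = 1/(44 + 215*((-1*(-1/5) - 1*1/4)*(-4))) = 1/(44 + 215*((1/5 - 1/4)*(-4))) = 1/(44 + 215*(-1/20*(-4))) = 1/(44 + 215*(1/5)) = 1/(44 + 43) = 1/87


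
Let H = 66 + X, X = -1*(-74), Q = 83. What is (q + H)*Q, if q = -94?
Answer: 3818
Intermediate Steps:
X = 74
H = 140 (H = 66 + 74 = 140)
(q + H)*Q = (-94 + 140)*83 = 46*83 = 3818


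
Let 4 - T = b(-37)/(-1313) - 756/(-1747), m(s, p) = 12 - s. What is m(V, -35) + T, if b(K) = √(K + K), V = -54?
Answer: 121534/1747 + I*√74/1313 ≈ 69.567 + 0.0065517*I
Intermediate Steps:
b(K) = √2*√K (b(K) = √(2*K) = √2*√K)
T = 6232/1747 + I*√74/1313 (T = 4 - ((√2*√(-37))/(-1313) - 756/(-1747)) = 4 - ((√2*(I*√37))*(-1/1313) - 756*(-1/1747)) = 4 - ((I*√74)*(-1/1313) + 756/1747) = 4 - (-I*√74/1313 + 756/1747) = 4 - (756/1747 - I*√74/1313) = 4 + (-756/1747 + I*√74/1313) = 6232/1747 + I*√74/1313 ≈ 3.5673 + 0.0065517*I)
m(V, -35) + T = (12 - 1*(-54)) + (6232/1747 + I*√74/1313) = (12 + 54) + (6232/1747 + I*√74/1313) = 66 + (6232/1747 + I*√74/1313) = 121534/1747 + I*√74/1313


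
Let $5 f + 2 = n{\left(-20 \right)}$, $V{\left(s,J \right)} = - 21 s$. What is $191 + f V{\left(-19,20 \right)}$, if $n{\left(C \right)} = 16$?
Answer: $\frac{6541}{5} \approx 1308.2$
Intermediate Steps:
$f = \frac{14}{5}$ ($f = - \frac{2}{5} + \frac{1}{5} \cdot 16 = - \frac{2}{5} + \frac{16}{5} = \frac{14}{5} \approx 2.8$)
$191 + f V{\left(-19,20 \right)} = 191 + \frac{14 \left(\left(-21\right) \left(-19\right)\right)}{5} = 191 + \frac{14}{5} \cdot 399 = 191 + \frac{5586}{5} = \frac{6541}{5}$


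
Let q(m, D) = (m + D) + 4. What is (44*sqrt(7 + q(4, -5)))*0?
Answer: 0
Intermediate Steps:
q(m, D) = 4 + D + m (q(m, D) = (D + m) + 4 = 4 + D + m)
(44*sqrt(7 + q(4, -5)))*0 = (44*sqrt(7 + (4 - 5 + 4)))*0 = (44*sqrt(7 + 3))*0 = (44*sqrt(10))*0 = 0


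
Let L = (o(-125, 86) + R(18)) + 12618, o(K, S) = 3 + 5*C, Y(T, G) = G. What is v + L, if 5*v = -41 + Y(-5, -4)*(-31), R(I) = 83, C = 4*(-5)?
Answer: 63103/5 ≈ 12621.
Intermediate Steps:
C = -20
o(K, S) = -97 (o(K, S) = 3 + 5*(-20) = 3 - 100 = -97)
L = 12604 (L = (-97 + 83) + 12618 = -14 + 12618 = 12604)
v = 83/5 (v = (-41 - 4*(-31))/5 = (-41 + 124)/5 = (⅕)*83 = 83/5 ≈ 16.600)
v + L = 83/5 + 12604 = 63103/5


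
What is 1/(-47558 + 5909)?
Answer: -1/41649 ≈ -2.4010e-5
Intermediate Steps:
1/(-47558 + 5909) = 1/(-41649) = -1/41649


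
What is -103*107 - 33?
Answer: -11054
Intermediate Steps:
-103*107 - 33 = -11021 - 33 = -11054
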